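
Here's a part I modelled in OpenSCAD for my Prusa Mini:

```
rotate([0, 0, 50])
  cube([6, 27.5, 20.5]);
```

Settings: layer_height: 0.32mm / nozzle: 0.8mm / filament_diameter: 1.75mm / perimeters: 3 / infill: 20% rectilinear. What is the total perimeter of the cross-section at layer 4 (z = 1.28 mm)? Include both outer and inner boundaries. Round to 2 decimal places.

At z = 1.28 mm: the cube is present — its section is the full 6×27.5 rectangle (perimeter 67.00 mm); (rotated 50° about Z; rotation is an isometry so areas/perimeters/island counts are preserved). Overall, the cross-section is a single solid region. Total boundary length (outer) = 67.00 mm.

67.00 mm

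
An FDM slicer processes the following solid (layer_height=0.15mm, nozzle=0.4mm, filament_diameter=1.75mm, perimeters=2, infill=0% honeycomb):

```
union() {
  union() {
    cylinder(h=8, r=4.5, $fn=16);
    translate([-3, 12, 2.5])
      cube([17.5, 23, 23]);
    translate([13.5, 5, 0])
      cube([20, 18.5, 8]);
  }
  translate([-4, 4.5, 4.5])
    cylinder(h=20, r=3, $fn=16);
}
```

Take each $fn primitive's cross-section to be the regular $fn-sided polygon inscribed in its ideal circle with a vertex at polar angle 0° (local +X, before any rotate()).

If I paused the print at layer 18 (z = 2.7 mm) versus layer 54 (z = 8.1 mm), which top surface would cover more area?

layer 18 (z = 2.7 mm)

Layer 18 (z = 2.7): the cylinder: section is a regular 16-gon, circumradius r=4.5 (area = (16/2)·4.500²·sin(360°/16) = 61.99 mm²); the cube at (-3, 12) (footprint 17.5×23) is included at this height (area 402.50 mm²); the cube at (13.5, 5) is present — its section is the full 20×18.5 rectangle (area 370.00 mm²); Combining (union): the regions partially overlap — summed areas 834.49 mm² minus the doubly-counted overlap 11.50 mm² gives 822.99 mm² — area = 822.99 mm²; the cylinder at (-4, 4.5) does not reach this height (z outside [4.5, 24.5]); Merging all regions: only that combined region is present, so the union is just that shape — area = 822.99 mm². So its area = 822.99 mm². Layer 54 (z = 8.1): the cylinder is absent (z outside [0, 8]); the 17.5×23 cube at (-3, 12) contributes its full rectangle (area 402.50 mm²); the cube at (13.5, 5) is not intersected at this z (z outside [0, 8]); Combining (union): only the 17.5×23 cube at (-3, 12) is present, so the union is just that shape — area = 402.50 mm²; the r=3 cylinder at (-4, 4.5) gives a regular 16-gon of circumradius 3 (constant along its height) (area = (16/2)·3.000²·sin(360°/16) = 27.55 mm²); Combining (union): the 2 present regions are separate (no shared area or edge), so areas and boundary lengths simply add and each stays a separate island — area = 430.05 mm². So its area = 430.05 mm². Layer 18 is larger (822.99 vs 430.05 mm²).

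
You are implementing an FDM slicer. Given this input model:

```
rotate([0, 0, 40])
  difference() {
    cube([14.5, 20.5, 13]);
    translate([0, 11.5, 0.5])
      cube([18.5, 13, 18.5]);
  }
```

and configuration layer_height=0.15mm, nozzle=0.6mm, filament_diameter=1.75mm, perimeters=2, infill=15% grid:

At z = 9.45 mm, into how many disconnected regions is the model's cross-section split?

At z = 9.45 mm: the 14.5×20.5 cube contributes its full rectangle; the cube at (0, 11.5) is present — its section is the full 18.5×13 rectangle; Taking the first minus the rest: starting from the 14.5×20.5 cube, the 18.5×13 cube at (0, 11.5) partially overlaps it — only the 130.50 mm² overlap (of its 240.50 mm²) is removed, clipping the outline — 1 connected region; (whole slice rotated 40° about Z — lengths, areas and connectivity unchanged). The result has 1 disconnected region.

1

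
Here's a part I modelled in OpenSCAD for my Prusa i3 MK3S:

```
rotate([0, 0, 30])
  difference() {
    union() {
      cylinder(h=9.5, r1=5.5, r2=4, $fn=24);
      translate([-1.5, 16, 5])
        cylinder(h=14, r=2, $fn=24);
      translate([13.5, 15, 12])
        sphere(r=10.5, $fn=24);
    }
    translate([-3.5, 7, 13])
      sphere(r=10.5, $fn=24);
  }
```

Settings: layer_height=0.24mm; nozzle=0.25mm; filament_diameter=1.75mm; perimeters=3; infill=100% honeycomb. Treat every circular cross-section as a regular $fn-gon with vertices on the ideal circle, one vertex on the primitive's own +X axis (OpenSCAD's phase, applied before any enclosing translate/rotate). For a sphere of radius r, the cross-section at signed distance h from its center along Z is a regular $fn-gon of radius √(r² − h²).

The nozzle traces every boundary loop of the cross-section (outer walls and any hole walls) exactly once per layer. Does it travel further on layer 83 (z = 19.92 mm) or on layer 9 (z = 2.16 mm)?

layer 9 (z = 2.16 mm)

Layer 83 (z = 19.92): the cone does not reach this height (z outside [0, 9.5]); the cylinder at (-1.5, 16) is not intersected at this z (z outside [5, 19]); the sphere at (13.5, 15): section is a regular 24-gon, circumradius = √(r²−h²) = √(10.5²−7.92²) = 6.894 (perimeter = 2·24·6.894·sin(180°/24) = 43.19 mm); Merging all regions: only the r=10.5 sphere at (13.5, 15) is present, so the union is just that shape — boundary = 43.19 mm; the r=10.5 sphere at (-3.5, 7) slices to a regular 24-gon of circumradius 7.897 (√(r²−h²) with h=6.92 from center) (perimeter = 2·24·7.897·sin(180°/24) = 49.48 mm); Taking the first minus the rest: starting from that combined region, the r=10.5 sphere at (-3.5, 7) misses the remaining region (no effect) — boundary = 43.19 mm; (rotated 30° about Z; rotation is an isometry so areas/perimeters/island counts are preserved). So its perimeter = 43.19 mm. Layer 9 (z = 2.16): the cone: at t=0.227 of its height the radius interpolates to r₁+(r₂−r₁)t = 5.159, giving a regular 24-gon of that circumradius (perimeter = 2·24·5.159·sin(180°/24) = 32.32 mm); the cylinder at (-1.5, 16) is absent (z outside [5, 19]); the sphere at (13.5, 15): section is a regular 24-gon, circumradius = √(r²−h²) = √(10.5²−9.84²) = 3.664 (perimeter = 2·24·3.664·sin(180°/24) = 22.96 mm); Taking the union: the 2 present regions are separate (no shared area or edge), so areas and boundary lengths simply add and each stays a separate island — boundary = 55.28 mm; the sphere at (-3.5, 7) is absent (|z−center|=10.840 > r=10.5); Taking the first minus the rest: none of the subtracted shapes is present at this height, so the result so far is unchanged — boundary = 55.28 mm; (whole slice rotated 30° about Z — lengths, areas and connectivity unchanged). So its perimeter = 55.28 mm. Layer 9 is larger (55.28 vs 43.19 mm).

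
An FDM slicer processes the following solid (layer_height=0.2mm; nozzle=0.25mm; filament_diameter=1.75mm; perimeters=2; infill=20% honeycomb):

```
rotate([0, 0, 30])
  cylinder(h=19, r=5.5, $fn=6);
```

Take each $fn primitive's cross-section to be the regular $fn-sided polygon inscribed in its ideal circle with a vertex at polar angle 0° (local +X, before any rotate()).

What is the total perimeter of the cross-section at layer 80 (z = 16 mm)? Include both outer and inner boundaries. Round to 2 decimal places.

At z = 16 mm: the r=5.5 cylinder contributes a regular 6-gon of circumradius 5.5 (perimeter = 2·6·5.500·sin(180°/6) = 33.00 mm); (rotated 30° about Z; rotation is an isometry so areas/perimeters/island counts are preserved). Overall, the cross-section is a single solid region. Total boundary length (outer) = 33.00 mm.

33.00 mm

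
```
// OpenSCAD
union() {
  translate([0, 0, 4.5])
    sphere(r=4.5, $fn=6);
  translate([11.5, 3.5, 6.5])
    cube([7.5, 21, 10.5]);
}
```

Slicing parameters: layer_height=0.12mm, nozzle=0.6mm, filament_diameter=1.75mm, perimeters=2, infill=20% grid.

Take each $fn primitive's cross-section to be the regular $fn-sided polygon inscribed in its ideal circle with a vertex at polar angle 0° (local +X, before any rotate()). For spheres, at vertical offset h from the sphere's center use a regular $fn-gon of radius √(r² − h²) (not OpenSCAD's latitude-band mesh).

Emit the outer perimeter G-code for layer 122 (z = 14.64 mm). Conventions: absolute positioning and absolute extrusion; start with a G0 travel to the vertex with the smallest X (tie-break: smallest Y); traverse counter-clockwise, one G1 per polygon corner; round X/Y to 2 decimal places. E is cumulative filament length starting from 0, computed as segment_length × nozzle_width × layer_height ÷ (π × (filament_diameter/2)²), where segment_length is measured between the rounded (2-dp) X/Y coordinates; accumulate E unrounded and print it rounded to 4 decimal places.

At z = 14.64 mm: the sphere is absent (|z−center|=10.140 > r=4.5); the cube at (11.5, 3.5) (footprint 7.5×21) is included at this height; Merging all regions: only the 7.5×21 cube at (11.5, 3.5) is present, so the union is just that shape — 1 connected region. The outline is a single polygon with 4 vertices. Extrusion per mm of travel: 0.6 × 0.12 / (π × 0.875²) = 0.029934. Accumulating E over each segment gives final E = 1.7062.

G0 X11.50 Y3.50 Z14.64
G1 X19.00 Y3.50 E0.2245
G1 X19.00 Y24.50 E0.8531
G1 X11.50 Y24.50 E1.0776
G1 X11.50 Y3.50 E1.7062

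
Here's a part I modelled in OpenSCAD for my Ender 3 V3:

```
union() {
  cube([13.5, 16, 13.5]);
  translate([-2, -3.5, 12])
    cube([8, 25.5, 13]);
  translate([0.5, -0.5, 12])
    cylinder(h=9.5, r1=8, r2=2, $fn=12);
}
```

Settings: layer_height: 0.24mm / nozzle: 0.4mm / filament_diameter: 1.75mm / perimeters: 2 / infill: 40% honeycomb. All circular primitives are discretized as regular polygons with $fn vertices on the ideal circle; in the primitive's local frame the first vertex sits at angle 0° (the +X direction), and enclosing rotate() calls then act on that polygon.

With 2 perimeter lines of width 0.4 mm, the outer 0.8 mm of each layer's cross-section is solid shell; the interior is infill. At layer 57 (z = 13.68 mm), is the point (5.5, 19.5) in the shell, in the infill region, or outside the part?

At z = 13.68 mm: the cube is not intersected at this z (z outside [0, 13.5]); the cube at (-2, -3.5) is present — its section is the full 8×25.5 rectangle; the cone at (0.5, -0.5): at t=0.177 of its height the radius interpolates to r₁+(r₂−r₁)t = 6.939, giving a regular 12-gon of that circumradius; Taking the union: the regions partially overlap (shared area 73.11 mm²), so overlapping operands fuse into one piece — 1 connected region. Overall, the cross-section is a single solid region. The nearest boundary edge runs (6.00, 22.00)→(6.00, 3.48); distance from the point to it = 0.50 mm. The point is inside the cross-section, 0.50 mm from the nearest boundary — within the 0.8 mm shell band (2 × 0.4).

shell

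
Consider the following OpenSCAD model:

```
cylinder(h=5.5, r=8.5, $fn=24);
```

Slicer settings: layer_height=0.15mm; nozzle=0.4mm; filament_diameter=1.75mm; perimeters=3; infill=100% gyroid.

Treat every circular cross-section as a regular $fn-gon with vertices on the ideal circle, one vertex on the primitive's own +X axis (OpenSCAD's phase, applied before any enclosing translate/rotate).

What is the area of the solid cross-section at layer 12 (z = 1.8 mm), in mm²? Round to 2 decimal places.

224.40 mm²

At z = 1.8 mm: the cylinder: section is a regular 24-gon, circumradius r=8.5 (area = (24/2)·8.500²·sin(360°/24) = 224.40 mm²). Overall, the cross-section is a single solid region. Net area = 224.40 mm².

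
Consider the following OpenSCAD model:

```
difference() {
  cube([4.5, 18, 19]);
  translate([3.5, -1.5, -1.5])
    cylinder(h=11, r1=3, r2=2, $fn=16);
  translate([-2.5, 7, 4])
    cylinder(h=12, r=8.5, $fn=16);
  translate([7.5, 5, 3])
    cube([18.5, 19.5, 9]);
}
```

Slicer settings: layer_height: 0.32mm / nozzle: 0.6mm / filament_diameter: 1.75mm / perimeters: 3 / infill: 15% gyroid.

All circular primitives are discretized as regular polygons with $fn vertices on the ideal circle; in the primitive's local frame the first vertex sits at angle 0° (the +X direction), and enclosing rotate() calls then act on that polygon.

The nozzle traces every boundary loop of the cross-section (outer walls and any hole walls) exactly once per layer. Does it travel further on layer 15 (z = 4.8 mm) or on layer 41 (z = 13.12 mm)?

Layer 15 (z = 4.8): the cube (footprint 4.5×18) is included at this height (perimeter 45.00 mm); the cone at (3.5, -1.5) (r1=3→r2=2) has section circumradius 2.427 here — a regular 16-gon (perimeter = 2·16·2.427·sin(180°/16) = 15.15 mm); the cylinder at (-2.5, 7): section is a regular 16-gon, circumradius r=8.5 (perimeter = 2·16·8.500·sin(180°/16) = 53.06 mm); the cube at (7.5, 5) (footprint 18.5×19.5) is included at this height (perimeter 76.00 mm); Taking the first minus the rest: starting from the 4.5×18 cube, the cone at (3.5, -1.5) partially overlaps it — only the 2.00 mm² overlap (of its 18.04 mm²) is removed, clipping the outline; the r=8.5 cylinder at (-2.5, 7) partially overlaps it — only the 58.90 mm² overlap (of its 221.19 mm²) is removed, clipping the outline; the 18.5×19.5 cube at (7.5, 5) misses the remaining region (no effect) — boundary = 24.70 mm. So its perimeter = 24.70 mm. Layer 41 (z = 13.12): the cube is present — its section is the full 4.5×18 rectangle (perimeter 45.00 mm); the cone at (3.5, -1.5) is absent (z outside [-1.5, 9.5]); the cylinder at (-2.5, 7): section is a regular 16-gon, circumradius r=8.5 (perimeter = 2·16·8.500·sin(180°/16) = 53.06 mm); the cube at (7.5, 5) does not reach this height (z outside [3, 12]); Taking the first minus the rest: starting from the 4.5×18 cube, the r=8.5 cylinder at (-2.5, 7) partially overlaps it — only the 59.35 mm² overlap (of its 221.19 mm²) is removed, clipping the outline — boundary = 28.34 mm. So its perimeter = 28.34 mm. Layer 41 is larger (28.34 vs 24.70 mm).

layer 41 (z = 13.12 mm)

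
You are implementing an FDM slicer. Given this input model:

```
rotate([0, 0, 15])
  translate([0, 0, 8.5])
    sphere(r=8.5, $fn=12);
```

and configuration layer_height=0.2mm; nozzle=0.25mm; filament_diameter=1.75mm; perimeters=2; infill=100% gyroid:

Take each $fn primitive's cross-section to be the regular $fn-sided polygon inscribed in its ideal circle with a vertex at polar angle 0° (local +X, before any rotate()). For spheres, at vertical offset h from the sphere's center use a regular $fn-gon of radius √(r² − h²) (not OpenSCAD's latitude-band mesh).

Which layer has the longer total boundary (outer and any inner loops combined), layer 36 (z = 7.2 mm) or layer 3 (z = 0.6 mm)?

layer 36 (z = 7.2 mm)

Layer 36 (z = 7.2): the r=8.5 sphere slices to a regular 12-gon of circumradius 8.400 (√(r²−h²) with h=1.3 from center) (perimeter = 2·12·8.400·sin(180°/12) = 52.18 mm); (whole slice rotated 15° about Z — lengths, areas and connectivity unchanged). So its perimeter = 52.18 mm. Layer 3 (z = 0.6): the sphere: section is a regular 12-gon, circumradius = √(r²−h²) = √(8.5²−7.9²) = 3.137 (perimeter = 2·12·3.137·sin(180°/12) = 19.49 mm); (whole slice rotated 15° about Z — lengths, areas and connectivity unchanged). So its perimeter = 19.49 mm. Layer 36 is larger (52.18 vs 19.49 mm).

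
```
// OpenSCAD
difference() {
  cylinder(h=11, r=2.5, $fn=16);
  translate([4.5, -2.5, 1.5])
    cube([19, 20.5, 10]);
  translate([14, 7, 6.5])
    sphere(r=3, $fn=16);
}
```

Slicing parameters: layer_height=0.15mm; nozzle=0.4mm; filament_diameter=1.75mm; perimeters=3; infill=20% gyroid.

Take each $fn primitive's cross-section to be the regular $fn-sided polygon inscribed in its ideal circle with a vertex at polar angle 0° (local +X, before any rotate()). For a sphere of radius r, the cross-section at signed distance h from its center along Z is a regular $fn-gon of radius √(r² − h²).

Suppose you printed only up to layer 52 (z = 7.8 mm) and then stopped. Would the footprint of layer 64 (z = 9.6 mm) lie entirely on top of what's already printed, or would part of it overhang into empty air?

Compare the two slices. At z = 7.8: the r=2.5 cylinder gives a regular 16-gon of circumradius 2.5 (constant along its height) (area = (16/2)·2.500²·sin(360°/16) = 19.13 mm²); the 19×20.5 cube at (4.5, -2.5) contributes its full rectangle (area 389.50 mm²); the r=3 sphere at (14, 7) contributes a regular 16-gon of circumradius √(3²−1.3²) = 2.704 (area = (16/2)·2.704²·sin(360°/16) = 22.38 mm²); After the difference (first − rest): starting from the r=2.5 cylinder (19.13 mm²), the 19×20.5 cube at (4.5, -2.5) misses the remaining region (no effect); the r=3 sphere at (14, 7) misses the remaining region (no effect) — area = 19.13 mm². At z = 9.6: the cylinder: section is a regular 16-gon, circumradius r=2.5 (area = (16/2)·2.500²·sin(360°/16) = 19.13 mm²); the cube at (4.5, -2.5) is present — its section is the full 19×20.5 rectangle (area 389.50 mm²); the sphere at (14, 7) does not reach this height (|z−center|=3.100 > r=3); After the difference (first − rest): starting from the r=2.5 cylinder (19.13 mm²), the 19×20.5 cube at (4.5, -2.5) misses the remaining region (no effect) — area = 19.13 mm². Checking containment: the cross-section at z = 9.6 is a subset of the cross-section at z = 7.8.

entirely on top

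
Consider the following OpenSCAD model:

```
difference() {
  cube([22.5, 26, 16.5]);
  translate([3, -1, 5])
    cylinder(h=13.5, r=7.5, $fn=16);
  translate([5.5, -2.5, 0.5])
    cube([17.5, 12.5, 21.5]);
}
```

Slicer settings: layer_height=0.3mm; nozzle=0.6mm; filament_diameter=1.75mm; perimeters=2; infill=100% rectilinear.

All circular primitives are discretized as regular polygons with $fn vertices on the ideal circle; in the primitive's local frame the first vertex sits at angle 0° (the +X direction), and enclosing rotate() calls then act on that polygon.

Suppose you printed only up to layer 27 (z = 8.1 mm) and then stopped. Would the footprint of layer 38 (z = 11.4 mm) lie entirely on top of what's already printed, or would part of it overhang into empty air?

entirely on top

Compare the two slices. At z = 8.1: the cube (footprint 22.5×26) is included at this height (area 585.00 mm²); the cylinder at (3, -1): section is a regular 16-gon, circumradius r=7.5 (area = (16/2)·7.500²·sin(360°/16) = 172.21 mm²); the 17.5×12.5 cube at (5.5, -2.5) contributes its full rectangle (area 218.75 mm²); Taking the first minus the rest: starting from the 22.5×26 cube (585.00 mm²), the r=7.5 cylinder at (3, -1) partially overlaps it — only the 54.25 mm² overlap (of its 172.21 mm²) is removed, clipping the outline; the 17.5×12.5 cube at (5.5, -2.5) partially overlaps it — only the 149.98 mm² overlap (of its 218.75 mm²) is removed, clipping the outline — area = 380.77 mm². At z = 11.4: the 22.5×26 cube contributes its full rectangle (area 585.00 mm²); the r=7.5 cylinder at (3, -1) gives a regular 16-gon of circumradius 7.5 (constant along its height) (area = (16/2)·7.500²·sin(360°/16) = 172.21 mm²); the cube at (5.5, -2.5) is present — its section is the full 17.5×12.5 rectangle (area 218.75 mm²); After the difference (first − rest): starting from the 22.5×26 cube (585.00 mm²), the r=7.5 cylinder at (3, -1) partially overlaps it — only the 54.25 mm² overlap (of its 172.21 mm²) is removed, clipping the outline; the 17.5×12.5 cube at (5.5, -2.5) partially overlaps it — only the 149.98 mm² overlap (of its 218.75 mm²) is removed, clipping the outline — area = 380.77 mm². Checking containment: the cross-section at z = 11.4 is a subset of the cross-section at z = 8.1.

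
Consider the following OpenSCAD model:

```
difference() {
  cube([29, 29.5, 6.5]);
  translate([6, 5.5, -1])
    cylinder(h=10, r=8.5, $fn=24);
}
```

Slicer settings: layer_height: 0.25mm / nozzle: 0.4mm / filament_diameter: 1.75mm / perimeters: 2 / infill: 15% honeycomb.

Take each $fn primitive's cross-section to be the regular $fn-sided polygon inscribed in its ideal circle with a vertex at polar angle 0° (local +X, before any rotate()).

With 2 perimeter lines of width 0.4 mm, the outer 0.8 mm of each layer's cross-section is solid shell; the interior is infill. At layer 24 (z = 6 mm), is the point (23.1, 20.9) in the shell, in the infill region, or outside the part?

At z = 6 mm: the cube is present — its section is the full 29×29.5 rectangle; the r=8.5 cylinder at (6, 5.5) gives a regular 24-gon of circumradius 8.5 (constant along its height); Subtracting the remaining from the first: starting from the 29×29.5 cube, the r=8.5 cylinder at (6, 5.5) partially overlaps it — only the 178.09 mm² overlap (of its 224.40 mm²) is removed, clipping the outline — 1 connected region. Overall, the cross-section is a single solid region. The nearest boundary edge runs (29.00, 29.50)→(29.00, 0.00); distance from the point to it = 5.90 mm. The point is inside the cross-section and 5.90 mm from the nearest boundary — more than the 0.8 mm shell width (2 × 0.4), so it's in the infill interior.

infill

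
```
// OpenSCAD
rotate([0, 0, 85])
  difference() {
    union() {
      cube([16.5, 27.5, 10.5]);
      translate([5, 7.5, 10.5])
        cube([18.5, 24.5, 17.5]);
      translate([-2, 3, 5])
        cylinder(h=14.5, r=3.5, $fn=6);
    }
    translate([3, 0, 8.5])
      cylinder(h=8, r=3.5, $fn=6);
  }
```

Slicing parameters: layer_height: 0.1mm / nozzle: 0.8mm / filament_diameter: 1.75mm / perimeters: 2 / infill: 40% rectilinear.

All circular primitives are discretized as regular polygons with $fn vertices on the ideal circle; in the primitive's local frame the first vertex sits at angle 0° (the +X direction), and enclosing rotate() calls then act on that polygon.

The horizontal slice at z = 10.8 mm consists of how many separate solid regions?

At z = 10.8 mm: the cube is absent (z outside [0, 10.5]); the cube at (5, 7.5) (footprint 18.5×24.5) is included at this height; the r=3.5 cylinder at (-2, 3) gives a regular 6-gon of circumradius 3.5 (constant along its height); Merging all regions: the 2 present regions are separate (no shared area or edge), so areas and boundary lengths simply add and each stays a separate island — 2 connected regions; the r=3.5 cylinder at (3, 0) contributes a regular 6-gon of circumradius 3.5; Taking the first minus the rest: starting from the result so far, the r=3.5 cylinder at (3, 0) partially overlaps it — only the 0.82 mm² overlap (of its 31.83 mm²) is removed, clipping the outline — 2 connected regions; (rotated 85° about Z; rotation is an isometry so areas/perimeters/island counts are preserved). The result has 2 disconnected regions.

2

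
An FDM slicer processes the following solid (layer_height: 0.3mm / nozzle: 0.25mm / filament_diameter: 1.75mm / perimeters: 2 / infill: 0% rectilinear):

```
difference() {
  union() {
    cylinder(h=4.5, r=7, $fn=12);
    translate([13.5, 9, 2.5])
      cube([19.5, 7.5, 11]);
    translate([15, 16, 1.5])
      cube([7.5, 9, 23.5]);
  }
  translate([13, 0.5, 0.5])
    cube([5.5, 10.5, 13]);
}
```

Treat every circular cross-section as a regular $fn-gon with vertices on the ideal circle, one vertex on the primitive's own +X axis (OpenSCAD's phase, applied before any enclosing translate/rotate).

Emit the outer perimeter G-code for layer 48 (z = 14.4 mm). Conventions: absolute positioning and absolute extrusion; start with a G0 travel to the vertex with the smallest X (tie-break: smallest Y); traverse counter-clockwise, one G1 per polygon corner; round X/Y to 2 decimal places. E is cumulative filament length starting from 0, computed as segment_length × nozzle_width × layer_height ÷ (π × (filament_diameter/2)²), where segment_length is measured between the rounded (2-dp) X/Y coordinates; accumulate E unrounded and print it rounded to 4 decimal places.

At z = 14.4 mm: the cylinder is not intersected at this z (z outside [0, 4.5]); the cube at (13.5, 9) does not reach this height (z outside [2.5, 13.5]); the cube at (15, 16) (footprint 7.5×9) is included at this height; Taking the union: only the 7.5×9 cube at (15, 16) is present, so the union is just that shape — 1 connected region; the cube at (13, 0.5) is not intersected at this z (z outside [0.5, 13.5]); After the difference (first − rest): none of the subtracted shapes is present at this height, so the result so far is unchanged — 1 connected region. The outline is a single polygon with 4 vertices. Extrusion per mm of travel: 0.25 × 0.3 / (π × 0.875²) = 0.031181. Accumulating E over each segment gives final E = 1.0290.

G0 X15.00 Y16.00 Z14.40
G1 X22.50 Y16.00 E0.2339
G1 X22.50 Y25.00 E0.5145
G1 X15.00 Y25.00 E0.7484
G1 X15.00 Y16.00 E1.0290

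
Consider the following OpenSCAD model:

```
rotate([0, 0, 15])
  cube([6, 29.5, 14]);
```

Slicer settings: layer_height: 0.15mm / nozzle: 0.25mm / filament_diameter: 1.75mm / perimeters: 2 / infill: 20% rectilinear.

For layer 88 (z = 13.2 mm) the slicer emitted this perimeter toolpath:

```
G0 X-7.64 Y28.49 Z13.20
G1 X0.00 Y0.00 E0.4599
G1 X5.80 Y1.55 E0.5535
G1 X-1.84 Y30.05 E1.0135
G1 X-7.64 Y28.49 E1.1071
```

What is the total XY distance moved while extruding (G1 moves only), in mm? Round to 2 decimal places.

71.01 mm

Sum the Euclidean lengths of each G1 segment: total = 71.01 mm.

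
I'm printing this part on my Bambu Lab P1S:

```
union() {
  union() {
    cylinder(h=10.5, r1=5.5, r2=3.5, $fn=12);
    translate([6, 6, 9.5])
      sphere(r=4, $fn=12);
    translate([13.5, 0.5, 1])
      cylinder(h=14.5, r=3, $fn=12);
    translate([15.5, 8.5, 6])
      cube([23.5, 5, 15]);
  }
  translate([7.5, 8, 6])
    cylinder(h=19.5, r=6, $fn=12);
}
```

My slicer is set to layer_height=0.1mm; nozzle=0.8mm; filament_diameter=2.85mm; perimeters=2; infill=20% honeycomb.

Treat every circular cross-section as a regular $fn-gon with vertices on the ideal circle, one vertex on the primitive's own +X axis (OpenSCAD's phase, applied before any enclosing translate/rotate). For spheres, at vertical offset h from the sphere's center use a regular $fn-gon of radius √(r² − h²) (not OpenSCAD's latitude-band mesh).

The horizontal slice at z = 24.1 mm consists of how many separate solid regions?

1

At z = 24.1 mm: the cone is absent (z outside [0, 10.5]); the sphere at (6, 6) is absent (|z−center|=14.600 > r=4); the cylinder at (13.5, 0.5) is not intersected at this z (z outside [1, 15.5]); the cube at (15.5, 8.5) is absent (z outside [6, 21]); Combining (union): nothing is present at this height; the r=6 cylinder at (7.5, 8) contributes a regular 12-gon of circumradius 6; Merging all regions: only the r=6 cylinder at (7.5, 8) is present, so the union is just that shape — 1 connected region. The result has 1 disconnected region.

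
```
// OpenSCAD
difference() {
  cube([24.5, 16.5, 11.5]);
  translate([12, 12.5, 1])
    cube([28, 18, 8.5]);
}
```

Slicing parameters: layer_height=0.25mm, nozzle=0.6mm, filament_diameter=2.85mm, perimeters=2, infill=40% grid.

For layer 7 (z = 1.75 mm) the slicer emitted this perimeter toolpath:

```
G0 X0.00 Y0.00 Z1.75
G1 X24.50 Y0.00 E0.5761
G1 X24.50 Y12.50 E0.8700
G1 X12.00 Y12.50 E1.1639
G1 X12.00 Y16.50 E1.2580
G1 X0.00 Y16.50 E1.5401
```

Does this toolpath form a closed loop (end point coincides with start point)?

Start point (G0): (0.00, 0.00). End point (last G1): the path does not return to the start — open.

no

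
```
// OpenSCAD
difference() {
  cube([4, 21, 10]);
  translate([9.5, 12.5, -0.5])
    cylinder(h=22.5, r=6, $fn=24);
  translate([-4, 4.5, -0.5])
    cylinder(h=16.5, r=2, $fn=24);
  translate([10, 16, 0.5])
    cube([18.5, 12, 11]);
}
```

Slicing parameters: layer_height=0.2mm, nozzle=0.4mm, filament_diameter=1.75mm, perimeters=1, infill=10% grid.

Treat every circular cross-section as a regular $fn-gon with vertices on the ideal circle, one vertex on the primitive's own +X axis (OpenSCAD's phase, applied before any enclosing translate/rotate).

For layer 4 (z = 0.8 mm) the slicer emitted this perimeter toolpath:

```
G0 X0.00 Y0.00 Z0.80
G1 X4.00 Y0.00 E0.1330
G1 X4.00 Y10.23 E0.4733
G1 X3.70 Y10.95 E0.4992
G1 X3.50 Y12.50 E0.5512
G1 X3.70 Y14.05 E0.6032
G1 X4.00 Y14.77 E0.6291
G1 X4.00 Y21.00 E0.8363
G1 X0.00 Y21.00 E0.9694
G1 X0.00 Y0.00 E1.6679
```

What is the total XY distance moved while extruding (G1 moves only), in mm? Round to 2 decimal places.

50.15 mm

Sum the Euclidean lengths of each G1 segment: total = 50.15 mm.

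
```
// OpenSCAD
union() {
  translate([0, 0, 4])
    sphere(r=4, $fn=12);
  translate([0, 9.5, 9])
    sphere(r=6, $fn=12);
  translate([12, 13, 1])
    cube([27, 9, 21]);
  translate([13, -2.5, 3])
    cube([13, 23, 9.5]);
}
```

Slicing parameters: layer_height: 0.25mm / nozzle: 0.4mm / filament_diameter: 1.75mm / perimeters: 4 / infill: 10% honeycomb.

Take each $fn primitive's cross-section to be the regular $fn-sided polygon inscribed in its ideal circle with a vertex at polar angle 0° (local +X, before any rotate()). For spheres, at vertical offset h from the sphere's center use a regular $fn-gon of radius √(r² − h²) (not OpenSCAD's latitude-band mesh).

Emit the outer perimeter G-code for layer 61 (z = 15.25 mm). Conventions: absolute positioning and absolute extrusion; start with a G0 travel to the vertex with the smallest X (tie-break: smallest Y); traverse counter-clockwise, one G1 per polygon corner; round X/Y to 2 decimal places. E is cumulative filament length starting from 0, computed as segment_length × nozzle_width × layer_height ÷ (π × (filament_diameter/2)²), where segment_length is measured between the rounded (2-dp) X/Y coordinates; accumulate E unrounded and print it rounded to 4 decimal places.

At z = 15.25 mm: the sphere does not reach this height (|z−center|=11.250 > r=4); the sphere at (0, 9.5) is not intersected at this z (|z−center|=6.250 > r=6); the cube at (12, 13) is present — its section is the full 27×9 rectangle; the cube at (13, -2.5) does not reach this height (z outside [3, 12.5]); Merging all regions: only the 27×9 cube at (12, 13) is present, so the union is just that shape — 1 connected region. The outline is a single polygon with 4 vertices. Extrusion per mm of travel: 0.4 × 0.25 / (π × 0.875²) = 0.041575. Accumulating E over each segment gives final E = 2.9934.

G0 X12.00 Y13.00 Z15.25
G1 X39.00 Y13.00 E1.1225
G1 X39.00 Y22.00 E1.4967
G1 X12.00 Y22.00 E2.6192
G1 X12.00 Y13.00 E2.9934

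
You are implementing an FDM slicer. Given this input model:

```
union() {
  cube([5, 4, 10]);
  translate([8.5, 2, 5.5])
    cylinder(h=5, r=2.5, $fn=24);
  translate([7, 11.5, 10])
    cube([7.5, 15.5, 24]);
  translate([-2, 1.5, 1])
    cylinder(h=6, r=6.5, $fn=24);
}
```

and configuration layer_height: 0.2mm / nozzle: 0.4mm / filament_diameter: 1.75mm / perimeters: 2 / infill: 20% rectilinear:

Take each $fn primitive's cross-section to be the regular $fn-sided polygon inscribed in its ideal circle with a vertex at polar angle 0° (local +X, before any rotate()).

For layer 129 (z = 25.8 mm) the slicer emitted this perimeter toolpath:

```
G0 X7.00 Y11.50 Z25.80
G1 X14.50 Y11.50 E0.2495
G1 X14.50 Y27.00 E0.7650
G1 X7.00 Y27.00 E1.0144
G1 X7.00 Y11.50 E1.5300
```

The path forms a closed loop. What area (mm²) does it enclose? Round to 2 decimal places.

Apply the shoelace formula to the sequence of (X, Y) vertices; enclosed area = 116.25 mm².

116.25 mm²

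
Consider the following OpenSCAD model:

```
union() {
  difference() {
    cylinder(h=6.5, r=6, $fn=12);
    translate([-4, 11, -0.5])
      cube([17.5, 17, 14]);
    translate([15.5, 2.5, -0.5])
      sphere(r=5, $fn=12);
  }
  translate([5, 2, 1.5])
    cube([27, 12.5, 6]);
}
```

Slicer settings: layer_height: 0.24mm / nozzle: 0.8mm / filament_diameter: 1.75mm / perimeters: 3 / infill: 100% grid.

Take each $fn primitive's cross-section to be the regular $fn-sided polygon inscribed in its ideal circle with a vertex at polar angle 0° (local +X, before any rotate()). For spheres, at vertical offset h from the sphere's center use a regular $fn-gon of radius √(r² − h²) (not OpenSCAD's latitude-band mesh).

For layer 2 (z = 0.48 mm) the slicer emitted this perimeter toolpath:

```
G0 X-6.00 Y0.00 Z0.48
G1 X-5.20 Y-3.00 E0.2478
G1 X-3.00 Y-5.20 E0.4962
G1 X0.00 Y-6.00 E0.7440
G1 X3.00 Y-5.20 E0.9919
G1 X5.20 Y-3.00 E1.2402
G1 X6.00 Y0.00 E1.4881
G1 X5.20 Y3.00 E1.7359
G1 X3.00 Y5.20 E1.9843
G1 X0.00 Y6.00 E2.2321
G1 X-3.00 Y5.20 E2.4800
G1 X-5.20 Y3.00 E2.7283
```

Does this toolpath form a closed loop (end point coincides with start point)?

no

Start point (G0): (-6.00, 0.00). End point (last G1): the path does not return to the start — open.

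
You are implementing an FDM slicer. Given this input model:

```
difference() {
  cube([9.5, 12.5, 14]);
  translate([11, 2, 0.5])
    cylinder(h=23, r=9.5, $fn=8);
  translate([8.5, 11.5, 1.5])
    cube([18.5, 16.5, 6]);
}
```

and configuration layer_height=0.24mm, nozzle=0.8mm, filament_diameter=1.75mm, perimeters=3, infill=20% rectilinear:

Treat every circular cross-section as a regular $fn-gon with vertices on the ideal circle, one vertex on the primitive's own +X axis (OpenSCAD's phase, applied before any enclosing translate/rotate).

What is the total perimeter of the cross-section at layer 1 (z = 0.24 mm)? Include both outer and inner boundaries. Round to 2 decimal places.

At z = 0.24 mm: the 9.5×12.5 cube contributes its full rectangle (perimeter 44.00 mm); the cylinder at (11, 2) is absent (z outside [0.5, 23.5]); the cube at (8.5, 11.5) is absent (z outside [1.5, 7.5]); Taking the first minus the rest: none of the subtracted shapes is present at this height, so the 9.5×12.5 cube is unchanged — boundary = 44.00 mm. Overall, the cross-section is a single solid region. Total boundary length (outer) = 44.00 mm.

44.00 mm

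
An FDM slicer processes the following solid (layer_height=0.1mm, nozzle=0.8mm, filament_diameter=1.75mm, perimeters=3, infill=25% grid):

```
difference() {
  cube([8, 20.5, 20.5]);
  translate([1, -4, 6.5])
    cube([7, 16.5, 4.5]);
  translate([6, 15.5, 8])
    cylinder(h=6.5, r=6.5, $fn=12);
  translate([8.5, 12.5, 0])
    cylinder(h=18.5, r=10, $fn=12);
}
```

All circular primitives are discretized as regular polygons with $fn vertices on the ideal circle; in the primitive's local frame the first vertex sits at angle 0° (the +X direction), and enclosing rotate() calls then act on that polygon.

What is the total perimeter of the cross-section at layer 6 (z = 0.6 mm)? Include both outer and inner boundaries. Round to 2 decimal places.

37.28 mm

At z = 0.6 mm: the 8×20.5 cube contributes its full rectangle (perimeter 57.00 mm); the cube at (1, -4) is not intersected at this z (z outside [6.5, 11]); the cylinder at (6, 15.5) does not reach this height (z outside [8, 14.5]); the r=10 cylinder at (8.5, 12.5) gives a regular 12-gon of circumradius 10 (constant along its height) (perimeter = 2·12·10.000·sin(180°/12) = 62.12 mm); Taking the first minus the rest: starting from the 8×20.5 cube, the r=10 cylinder at (8.5, 12.5) partially overlaps it — only the 125.84 mm² overlap (of its 300.00 mm²) is removed, clipping the outline — boundary = 37.28 mm. Overall, the cross-section has 2 separate islands. Total boundary length (outer) = 37.28 mm.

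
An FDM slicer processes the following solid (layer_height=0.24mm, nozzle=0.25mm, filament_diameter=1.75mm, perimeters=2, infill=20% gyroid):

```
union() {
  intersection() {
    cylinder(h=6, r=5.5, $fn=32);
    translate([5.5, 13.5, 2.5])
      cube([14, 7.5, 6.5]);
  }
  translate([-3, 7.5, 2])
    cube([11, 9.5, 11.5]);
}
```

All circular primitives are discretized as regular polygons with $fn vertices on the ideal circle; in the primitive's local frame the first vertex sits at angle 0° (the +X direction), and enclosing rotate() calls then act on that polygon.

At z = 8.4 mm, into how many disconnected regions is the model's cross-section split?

At z = 8.4 mm: the cylinder is absent (z outside [0, 6]); the cube at (5.5, 13.5) is present — its section is the full 14×7.5 rectangle; Keeping only the common overlap: at least one operand is absent at this height, so nothing remains; the 11×9.5 cube at (-3, 7.5) contributes its full rectangle; Combining (union): only the 11×9.5 cube at (-3, 7.5) is present, so the union is just that shape — 1 connected region. The result has 1 disconnected region.

1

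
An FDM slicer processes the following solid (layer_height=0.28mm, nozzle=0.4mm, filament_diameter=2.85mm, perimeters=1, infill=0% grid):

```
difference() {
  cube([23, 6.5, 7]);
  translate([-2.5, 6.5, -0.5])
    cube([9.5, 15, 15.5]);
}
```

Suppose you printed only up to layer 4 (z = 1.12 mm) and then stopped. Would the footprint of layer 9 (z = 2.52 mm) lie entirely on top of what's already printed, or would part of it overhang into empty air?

entirely on top

Compare the two slices. At z = 1.12: the 23×6.5 cube contributes its full rectangle (area 149.50 mm²); the 9.5×15 cube at (-2.5, 6.5) contributes its full rectangle (area 142.50 mm²); After the difference (first − rest): starting from the 23×6.5 cube (149.50 mm²), the 9.5×15 cube at (-2.5, 6.5) misses the remaining region (no effect) — area = 149.50 mm². At z = 2.52: the cube (footprint 23×6.5) is included at this height (area 149.50 mm²); the cube at (-2.5, 6.5) (footprint 9.5×15) is included at this height (area 142.50 mm²); Subtracting the remaining from the first: starting from the 23×6.5 cube (149.50 mm²), the 9.5×15 cube at (-2.5, 6.5) misses the remaining region (no effect) — area = 149.50 mm². Checking containment: the cross-section at z = 2.52 is a subset of the cross-section at z = 1.12.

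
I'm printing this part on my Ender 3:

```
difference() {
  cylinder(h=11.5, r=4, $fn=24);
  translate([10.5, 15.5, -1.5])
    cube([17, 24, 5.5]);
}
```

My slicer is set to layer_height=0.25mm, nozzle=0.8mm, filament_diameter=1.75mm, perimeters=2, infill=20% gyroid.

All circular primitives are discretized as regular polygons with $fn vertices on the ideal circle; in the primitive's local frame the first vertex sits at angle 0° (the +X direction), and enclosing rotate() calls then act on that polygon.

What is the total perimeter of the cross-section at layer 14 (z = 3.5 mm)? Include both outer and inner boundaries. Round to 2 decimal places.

25.06 mm

At z = 3.5 mm: the r=4 cylinder gives a regular 24-gon of circumradius 4 (constant along its height) (perimeter = 2·24·4.000·sin(180°/24) = 25.06 mm); the cube at (10.5, 15.5) is present — its section is the full 17×24 rectangle (perimeter 82.00 mm); Subtracting the remaining from the first: starting from the r=4 cylinder, the 17×24 cube at (10.5, 15.5) misses the remaining region (no effect) — boundary = 25.06 mm. Overall, the cross-section is a single solid region. Total boundary length (outer) = 25.06 mm.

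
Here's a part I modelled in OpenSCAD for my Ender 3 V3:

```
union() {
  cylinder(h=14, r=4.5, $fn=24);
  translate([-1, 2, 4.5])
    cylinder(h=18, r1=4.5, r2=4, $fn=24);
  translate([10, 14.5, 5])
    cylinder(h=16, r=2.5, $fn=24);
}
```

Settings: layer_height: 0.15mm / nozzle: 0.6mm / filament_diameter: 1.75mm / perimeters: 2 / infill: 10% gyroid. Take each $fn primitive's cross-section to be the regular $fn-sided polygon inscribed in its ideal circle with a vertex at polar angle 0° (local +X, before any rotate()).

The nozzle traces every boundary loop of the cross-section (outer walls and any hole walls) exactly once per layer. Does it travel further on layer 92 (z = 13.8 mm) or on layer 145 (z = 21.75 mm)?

Layer 92 (z = 13.8): the cylinder: section is a regular 24-gon, circumradius r=4.5 (perimeter = 2·24·4.500·sin(180°/24) = 28.19 mm); the cone at (-1, 2): at t=0.517 of its height the radius interpolates to r₁+(r₂−r₁)t = 4.242, giving a regular 24-gon of that circumradius (perimeter = 2·24·4.242·sin(180°/24) = 26.58 mm); the r=2.5 cylinder at (10, 14.5) gives a regular 24-gon of circumradius 2.5 (constant along its height) (perimeter = 2·24·2.500·sin(180°/24) = 15.66 mm); Merging all regions: the regions partially overlap (shared area 40.03 mm²), so the edge portions inside another operand are dropped and the merged outline is re-measured after clipping — boundary = 47.62 mm. So its perimeter = 47.62 mm. Layer 145 (z = 21.75): the cylinder is absent (z outside [0, 14]); the cone at (-1, 2): at t=0.958 of its height the radius interpolates to r₁+(r₂−r₁)t = 4.021, giving a regular 24-gon of that circumradius (perimeter = 2·24·4.021·sin(180°/24) = 25.19 mm); the cylinder at (10, 14.5) is absent (z outside [5, 21]); Taking the union: only the cone at (-1, 2) is present, so the union is just that shape — boundary = 25.19 mm. So its perimeter = 25.19 mm. Layer 92 is larger (47.62 vs 25.19 mm).

layer 92 (z = 13.8 mm)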